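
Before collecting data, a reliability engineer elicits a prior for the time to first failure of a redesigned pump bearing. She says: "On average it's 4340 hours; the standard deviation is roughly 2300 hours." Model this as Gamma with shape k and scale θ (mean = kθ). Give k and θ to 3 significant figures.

For Gamma(k, scale θ): mean = kθ, variance = kθ², so CV = 1/√k.
CV = SD/mean = 2300/4340 = 0.53, hence k = 1/CV² = 3.56.
Then θ = mean/k = 4340/3.56 = 1220.

k ≈ 3.56, θ ≈ 1220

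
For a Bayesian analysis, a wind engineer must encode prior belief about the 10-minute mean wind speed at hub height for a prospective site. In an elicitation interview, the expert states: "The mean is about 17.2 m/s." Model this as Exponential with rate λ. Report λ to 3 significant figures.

λ ≈ 0.0581

Exponential mean = 1/λ, so λ = 1/17.2 = 0.0581.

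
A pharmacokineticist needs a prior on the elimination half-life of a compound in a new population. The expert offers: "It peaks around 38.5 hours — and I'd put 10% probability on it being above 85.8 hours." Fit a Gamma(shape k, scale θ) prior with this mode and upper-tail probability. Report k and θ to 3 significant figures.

Gamma(k,θ) with k>1 has mode (k−1)θ, so θ = 38.5/(k−1).
Need P(X < 85.8) = 0.9 with θ tied to k this way. Start at k = 2, θ = 38.5: P(X<85.8) ≈ 0.652.
Too low — raise k to concentrate. Iterating converges to k ≈ 3.99.
Then θ = 38.5/(3.99−1) ≈ 12.9.

k ≈ 3.99, θ ≈ 12.9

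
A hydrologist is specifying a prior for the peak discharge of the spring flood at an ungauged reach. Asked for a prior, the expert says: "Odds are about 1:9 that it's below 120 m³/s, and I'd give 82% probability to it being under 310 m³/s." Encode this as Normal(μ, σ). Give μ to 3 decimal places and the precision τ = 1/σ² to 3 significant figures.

μ = 230.835, τ = 0.000134

For Normal(μ,σ), the p-quantile is μ + z_p·σ. Here z_{0.1} = -1.282, z_{0.82} = 0.9154.
So 120 = μ − 1.282σ and 310 = μ + 0.9154σ.
Subtracting: σ = (310 − 120)/(0.9154 − (-1.282)) = 86.485.
Then μ = 120 − (-1.282)·86.485 = 230.835.
Precision τ = 1/σ² = 1/86.48² = 0.000134.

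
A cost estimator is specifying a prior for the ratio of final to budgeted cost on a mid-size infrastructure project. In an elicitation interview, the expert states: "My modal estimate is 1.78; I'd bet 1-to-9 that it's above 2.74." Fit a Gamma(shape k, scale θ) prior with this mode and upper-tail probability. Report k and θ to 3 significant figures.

k ≈ 11, θ ≈ 0.177

Gamma(k,θ) with k>1 has mode (k−1)θ, so θ = 1.78/(k−1).
Need P(X < 2.74) = 0.9 with θ tied to k this way. Start at k = 2, θ = 1.78: P(X<2.74) ≈ 0.455.
Too low — raise k to concentrate. Iterating converges to k ≈ 11.
Then θ = 1.78/(11−1) ≈ 0.177.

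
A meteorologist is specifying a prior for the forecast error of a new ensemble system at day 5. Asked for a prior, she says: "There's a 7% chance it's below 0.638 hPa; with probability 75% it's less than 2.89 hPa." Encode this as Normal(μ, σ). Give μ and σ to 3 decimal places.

For Normal(μ,σ), the p-quantile is μ + z_p·σ. Here z_{0.07} = -1.476, z_{0.75} = 0.6745.
So 0.638 = μ − 1.476σ and 2.89 = μ + 0.6745σ.
Subtracting: σ = (2.89 − 0.638)/(0.6745 − (-1.476)) = 1.047.
Then μ = 0.638 − (-1.476)·1.047 = 2.184.

μ = 2.184, σ = 1.047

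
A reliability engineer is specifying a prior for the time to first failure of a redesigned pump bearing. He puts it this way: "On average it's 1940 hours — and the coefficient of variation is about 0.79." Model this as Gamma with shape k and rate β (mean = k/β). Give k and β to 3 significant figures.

k ≈ 1.6, β ≈ 0.000826

For Gamma(k, rate β): mean = k/β, variance = k/β², so CV = 1/√k.
CV = 0.79, hence k = 1/CV² = 1.6.
Then β = k/mean = 1.6/1940 = 0.000826.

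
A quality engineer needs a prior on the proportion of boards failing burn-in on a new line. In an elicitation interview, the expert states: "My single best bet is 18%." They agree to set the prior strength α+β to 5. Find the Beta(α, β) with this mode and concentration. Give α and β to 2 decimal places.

For α,β > 1 the Beta mode is (α−1)/(α+β−2). With α+β = 5, the mode is (α−1)/3.
Set (α−1)/3 = 0.18 → α = 1 + 0.18·3 = 1.54.
β = 5 − α = 3.46.

α = 1.54, β = 3.46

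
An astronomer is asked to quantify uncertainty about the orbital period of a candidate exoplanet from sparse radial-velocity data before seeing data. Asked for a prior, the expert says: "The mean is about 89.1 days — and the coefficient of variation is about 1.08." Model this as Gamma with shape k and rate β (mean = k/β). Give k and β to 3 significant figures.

For Gamma(k, rate β): mean = k/β, variance = k/β², so CV = 1/√k.
CV = 1.08, hence k = 1/CV² = 0.857.
Then β = k/mean = 0.857/89.1 = 0.00962.

k ≈ 0.857, β ≈ 0.00962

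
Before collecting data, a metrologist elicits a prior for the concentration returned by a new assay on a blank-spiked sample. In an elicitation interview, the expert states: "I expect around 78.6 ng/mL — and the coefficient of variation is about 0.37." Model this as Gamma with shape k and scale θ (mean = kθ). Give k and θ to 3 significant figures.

For Gamma(k, scale θ): mean = kθ, variance = kθ², so CV = 1/√k.
CV = 0.37, hence k = 1/CV² = 7.3.
Then θ = mean/k = 78.6/7.3 = 10.8.

k ≈ 7.3, θ ≈ 10.8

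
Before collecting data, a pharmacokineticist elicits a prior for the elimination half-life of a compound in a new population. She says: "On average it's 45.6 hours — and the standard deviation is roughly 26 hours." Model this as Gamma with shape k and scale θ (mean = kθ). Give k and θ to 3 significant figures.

For Gamma(k, scale θ): mean = kθ, variance = kθ², so CV = 1/√k.
CV = SD/mean = 26/45.6 = 0.5702, hence k = 1/CV² = 3.08.
Then θ = mean/k = 45.6/3.08 = 14.8.

k ≈ 3.08, θ ≈ 14.8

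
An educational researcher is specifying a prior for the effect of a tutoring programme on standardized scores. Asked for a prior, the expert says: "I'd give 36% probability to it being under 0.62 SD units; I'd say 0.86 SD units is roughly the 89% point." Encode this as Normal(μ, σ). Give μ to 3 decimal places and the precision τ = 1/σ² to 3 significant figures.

μ = 0.674, τ = 43.6

The p-quantile of Normal(μ,σ) is μ + z_p·σ, with z_{0.36} = -0.3585 and z_{0.89} = 1.227.
Eliminate σ: μ = (z₂·x₁ − z₁·x₂)/(z₂ − z₁) = (1.227·0.62 − (-0.3585)·0.86)/1.585 = 0.674.
Then σ = (x₂ − x₁)/(z₂ − z₁) = (0.86 − 0.62)/1.585 = 0.151.
Precision τ = 1/σ² = 1/0.1514² = 43.6.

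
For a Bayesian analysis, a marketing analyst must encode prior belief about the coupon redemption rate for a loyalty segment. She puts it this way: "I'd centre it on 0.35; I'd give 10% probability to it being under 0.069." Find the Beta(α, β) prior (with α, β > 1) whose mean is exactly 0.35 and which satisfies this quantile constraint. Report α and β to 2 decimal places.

With mean 0.35 fixed, write α = 0.35s, β = 0.65s where s = α+β.
Need P(θ < 0.069) = 0.1 under Beta(0.35s, 0.65s). Normal approximation: (q−m)/√(m(1−m)/s) ≈ z_{0.1} = -1.28, so s ≈ 0.35·0.65·(-1.28)²/(0.069−0.35)² = 4.7.
At s = 4.7: P(θ<0.069) ≈ 0.055. Adjusting to match 0.1 gives s ≈ 3.34.
So α = 0.35·3.34 ≈ 1.17, β = 0.65·3.34 ≈ 2.17.

α ≈ 1.17, β ≈ 2.17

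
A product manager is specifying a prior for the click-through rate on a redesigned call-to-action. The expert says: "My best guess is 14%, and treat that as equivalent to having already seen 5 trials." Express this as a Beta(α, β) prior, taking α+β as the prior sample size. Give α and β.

Under the effective-sample-size interpretation, Beta(α, β) has prior mean α/(α+β) and prior sample size α+β.
So α+β = 5 and α/(α+β) = 0.14, giving α = 0.14·5 = 0.7 and β = 5 − 0.7 = 4.3.

α = 0.7, β = 4.3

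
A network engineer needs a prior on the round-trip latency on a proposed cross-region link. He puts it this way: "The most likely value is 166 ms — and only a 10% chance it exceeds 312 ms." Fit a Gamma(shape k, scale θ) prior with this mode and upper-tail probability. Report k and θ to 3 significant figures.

Gamma(k,θ) with k>1 has mode (k−1)θ, so θ = 166/(k−1).
Need P(X < 312) = 0.9 with θ tied to k this way. Start at k = 2, θ = 166: P(X<312) ≈ 0.560.
Too low — raise k to concentrate. Iterating converges to k ≈ 5.8.
Then θ = 166/(5.8−1) ≈ 34.6.

k ≈ 5.8, θ ≈ 34.6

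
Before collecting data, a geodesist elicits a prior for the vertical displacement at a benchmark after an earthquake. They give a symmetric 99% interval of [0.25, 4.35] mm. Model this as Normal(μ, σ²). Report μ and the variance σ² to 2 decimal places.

μ = 2.30, σ² = 0.63

A symmetric 99% interval runs μ ± z·σ with z = 2.576.
Half-width = 2.05, so σ = 2.05/2.576 = 0.796 and σ² = 0.63.
μ is the interval midpoint, 2.30.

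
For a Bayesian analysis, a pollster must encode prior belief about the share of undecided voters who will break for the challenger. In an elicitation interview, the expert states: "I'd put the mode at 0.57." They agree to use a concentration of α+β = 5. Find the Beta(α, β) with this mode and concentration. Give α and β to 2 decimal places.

α = 2.71, β = 2.29

For α,β > 1 the Beta mode is (α−1)/(α+β−2). With α+β = 5, the mode is (α−1)/3.
Set (α−1)/3 = 0.57 → α = 1 + 0.57·3 = 2.71.
β = 5 − α = 2.29.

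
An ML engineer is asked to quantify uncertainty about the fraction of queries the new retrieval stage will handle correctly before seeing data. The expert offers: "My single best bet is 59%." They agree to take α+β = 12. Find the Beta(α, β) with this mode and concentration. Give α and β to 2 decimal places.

α = 6.90, β = 5.10

For α,β > 1 the Beta mode is (α−1)/(α+β−2). With α+β = 12, the mode is (α−1)/10.
Set (α−1)/10 = 0.59 → α = 1 + 0.59·10 = 6.90.
β = 12 − α = 5.10.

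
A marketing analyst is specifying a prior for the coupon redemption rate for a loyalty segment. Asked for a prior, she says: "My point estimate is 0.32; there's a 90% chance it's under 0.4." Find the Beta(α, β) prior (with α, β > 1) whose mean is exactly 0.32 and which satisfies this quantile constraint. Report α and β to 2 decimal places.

With mean 0.32 fixed, write α = 0.32s, β = 0.68s where s = α+β.
Need P(θ < 0.4) = 0.9 under Beta(0.32s, 0.68s). Normal approximation: (q−m)/√(m(1−m)/s) ≈ z_{0.9} = 1.28, so s ≈ 0.32·0.68·(1.28)²/(0.4−0.32)² = 55.8.
At s = 55.8: P(θ<0.4) ≈ 0.897. Adjusting to match 0.9 gives s ≈ 57.31.
So α = 0.32·57.31 ≈ 18.34, β = 0.68·57.31 ≈ 38.97.

α ≈ 18.34, β ≈ 38.97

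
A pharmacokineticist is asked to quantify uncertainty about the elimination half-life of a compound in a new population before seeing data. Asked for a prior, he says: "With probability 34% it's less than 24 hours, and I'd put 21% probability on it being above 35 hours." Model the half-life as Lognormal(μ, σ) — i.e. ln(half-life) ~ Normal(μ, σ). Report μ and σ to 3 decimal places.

μ ≈ 3.306, σ ≈ 0.310

If T ~ Lognormal(μ,σ) then ln T ~ Normal(μ,σ), so the p-quantile of ln T is μ + z_p·σ.
ln(24) = 3.178 and ln(35) = 3.555; z_{0.34} = -0.4125, z_{0.79} = 0.8064.
σ = (3.555 − 3.178)/(0.8064 − (-0.4125)) = 0.310.
μ = 3.178 − (-0.4125)·0.310 = 3.306.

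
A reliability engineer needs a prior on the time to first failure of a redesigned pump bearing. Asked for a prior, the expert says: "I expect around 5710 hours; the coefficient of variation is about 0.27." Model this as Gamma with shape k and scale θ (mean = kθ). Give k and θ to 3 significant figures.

k ≈ 13.7, θ ≈ 416

For Gamma(k, scale θ): mean = kθ, variance = kθ², so CV = 1/√k.
CV = 0.27, hence k = 1/CV² = 13.7.
Then θ = mean/k = 5710/13.7 = 416.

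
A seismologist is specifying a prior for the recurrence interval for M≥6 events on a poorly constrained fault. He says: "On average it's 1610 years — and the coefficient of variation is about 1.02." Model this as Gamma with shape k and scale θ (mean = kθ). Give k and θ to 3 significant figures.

k ≈ 0.961, θ ≈ 1680

For Gamma(k, scale θ): mean = kθ, variance = kθ², so CV = 1/√k.
CV = 1.02, hence k = 1/CV² = 0.961.
Then θ = mean/k = 1610/0.961 = 1680.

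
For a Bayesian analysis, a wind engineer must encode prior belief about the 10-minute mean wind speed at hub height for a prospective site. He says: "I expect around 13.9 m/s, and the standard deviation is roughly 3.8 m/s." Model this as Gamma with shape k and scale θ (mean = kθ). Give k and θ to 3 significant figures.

For Gamma(k, scale θ): mean = kθ, variance = kθ², so CV = 1/√k.
CV = SD/mean = 3.8/13.9 = 0.2734, hence k = 1/CV² = 13.4.
Then θ = mean/k = 13.9/13.4 = 1.04.

k ≈ 13.4, θ ≈ 1.04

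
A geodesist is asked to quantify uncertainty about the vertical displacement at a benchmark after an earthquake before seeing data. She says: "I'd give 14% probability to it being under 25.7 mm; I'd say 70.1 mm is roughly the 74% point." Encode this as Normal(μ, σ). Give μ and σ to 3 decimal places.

μ = 53.528, σ = 25.759

For Normal(μ,σ), the p-quantile is μ + z_p·σ. Here z_{0.14} = -1.08, z_{0.74} = 0.6433.
So 25.7 = μ − 1.08σ and 70.1 = μ + 0.6433σ.
Subtracting: σ = (70.1 − 25.7)/(0.6433 − (-1.08)) = 25.759.
Then μ = 25.7 − (-1.08)·25.759 = 53.528.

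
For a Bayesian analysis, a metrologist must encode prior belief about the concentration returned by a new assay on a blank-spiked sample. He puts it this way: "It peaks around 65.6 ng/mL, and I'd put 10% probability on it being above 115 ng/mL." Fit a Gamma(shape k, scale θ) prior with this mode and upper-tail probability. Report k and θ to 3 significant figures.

Gamma(k,θ) with k>1 has mode (k−1)θ, so θ = 65.6/(k−1).
Need P(X < 115) = 0.9 with θ tied to k this way. Start at k = 2, θ = 65.6: P(X<115) ≈ 0.523.
Too low — raise k to concentrate. Iterating converges to k ≈ 7.03.
Then θ = 65.6/(7.03−1) ≈ 10.9.

k ≈ 7.03, θ ≈ 10.9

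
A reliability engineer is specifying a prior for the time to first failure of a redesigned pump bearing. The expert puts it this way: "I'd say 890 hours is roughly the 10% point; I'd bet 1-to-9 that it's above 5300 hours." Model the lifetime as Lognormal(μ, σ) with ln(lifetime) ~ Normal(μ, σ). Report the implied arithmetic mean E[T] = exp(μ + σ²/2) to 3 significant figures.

If T ~ Lognormal(μ,σ) then ln T ~ Normal(μ,σ), so the p-quantile of ln T is μ + z_p·σ.
ln(890) = 6.791 and ln(5300) = 8.575; z_{0.1} = -1.282, z_{0.9} = 1.282.
σ = (8.575 − 6.791)/(1.282 − (-1.282)) = 0.696.
μ = 6.791 − (-1.282)·0.696 = 7.683.
E[T] = exp(μ + σ²/2) = exp(7.683 + 0.2423) = 2770 hours.

E[T] ≈ 2770 hours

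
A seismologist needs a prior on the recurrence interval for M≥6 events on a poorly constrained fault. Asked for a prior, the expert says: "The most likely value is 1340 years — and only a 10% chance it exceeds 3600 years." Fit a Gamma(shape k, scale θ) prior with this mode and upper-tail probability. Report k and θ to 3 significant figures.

Gamma(k,θ) with k>1 has mode (k−1)θ, so θ = 1340/(k−1).
Need P(X < 3600) = 0.9 with θ tied to k this way. Start at k = 2, θ = 1340: P(X<3600) ≈ 0.749.
Too low — raise k to concentrate. Iterating converges to k ≈ 2.96.
Then θ = 1340/(2.96−1) ≈ 683.

k ≈ 2.96, θ ≈ 683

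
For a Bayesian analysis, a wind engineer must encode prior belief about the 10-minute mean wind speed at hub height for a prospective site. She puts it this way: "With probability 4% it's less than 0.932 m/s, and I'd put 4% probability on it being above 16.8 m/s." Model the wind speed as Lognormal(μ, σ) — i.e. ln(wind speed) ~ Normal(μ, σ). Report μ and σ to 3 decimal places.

If T ~ Lognormal(μ,σ) then ln T ~ Normal(μ,σ), so the p-quantile of ln T is μ + z_p·σ.
ln(0.932) = -0.07042 and ln(16.8) = 2.821; z_{0.04} = -1.751, z_{0.96} = 1.751.
σ = (2.821 − -0.07042)/(1.751 − (-1.751)) = 0.826.
μ = -0.07042 − (-1.751)·0.826 = 1.375.

μ ≈ 1.375, σ ≈ 0.826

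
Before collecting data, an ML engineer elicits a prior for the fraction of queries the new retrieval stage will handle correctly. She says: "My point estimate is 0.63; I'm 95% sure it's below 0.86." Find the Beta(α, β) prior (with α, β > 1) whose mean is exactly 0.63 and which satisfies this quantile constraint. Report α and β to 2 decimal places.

With mean 0.63 fixed, write α = 0.63s, β = 0.37s where s = α+β.
Need P(θ < 0.86) = 0.95 under Beta(0.63s, 0.37s). Normal approximation: (q−m)/√(m(1−m)/s) ≈ z_{0.95} = 1.64, so s ≈ 0.63·0.37·(1.64)²/(0.86−0.63)² = 11.9.
At s = 11.9: P(θ<0.86) ≈ 0.970. Adjusting to match 0.95 gives s ≈ 9.35.
So α = 0.63·9.35 ≈ 5.89, β = 0.37·9.35 ≈ 3.46.

α ≈ 5.89, β ≈ 3.46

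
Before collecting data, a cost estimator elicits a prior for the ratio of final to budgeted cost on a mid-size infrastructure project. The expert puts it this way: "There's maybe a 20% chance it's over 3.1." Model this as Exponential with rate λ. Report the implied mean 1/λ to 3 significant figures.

mean ≈ 1.93

P(T > 3.1) = e^(−λ·3.1) = 0.2, so λ = −ln(0.2)/3.1 = 0.519.
Mean = 1/λ = 1.93.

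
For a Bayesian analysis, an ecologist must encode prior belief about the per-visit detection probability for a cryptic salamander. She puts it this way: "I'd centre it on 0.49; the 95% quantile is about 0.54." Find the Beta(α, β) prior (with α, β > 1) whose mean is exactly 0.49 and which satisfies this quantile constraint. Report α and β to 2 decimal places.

α ≈ 132.32, β ≈ 137.72

With mean 0.49 fixed, write α = 0.49s, β = 0.51s where s = α+β.
Need P(θ < 0.54) = 0.95 under Beta(0.49s, 0.51s). Normal approximation: (q−m)/√(m(1−m)/s) ≈ z_{0.95} = 1.64, so s ≈ 0.49·0.51·(1.64)²/(0.54−0.49)² = 270.4.
At s = 270.4: P(θ<0.54) ≈ 0.950. Adjusting to match 0.95 gives s ≈ 270.05.
So α = 0.49·270.05 ≈ 132.32, β = 0.51·270.05 ≈ 137.72.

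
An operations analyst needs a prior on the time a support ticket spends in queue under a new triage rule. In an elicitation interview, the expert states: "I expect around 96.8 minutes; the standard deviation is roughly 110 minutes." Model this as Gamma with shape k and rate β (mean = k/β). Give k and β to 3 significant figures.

k ≈ 0.774, β ≈ 0.008

For Gamma(k, rate β): mean = k/β, variance = k/β², so CV = 1/√k.
CV = SD/mean = 110/96.8 = 1.136, hence k = 1/CV² = 0.774.
Then β = k/mean = 0.774/96.8 = 0.008.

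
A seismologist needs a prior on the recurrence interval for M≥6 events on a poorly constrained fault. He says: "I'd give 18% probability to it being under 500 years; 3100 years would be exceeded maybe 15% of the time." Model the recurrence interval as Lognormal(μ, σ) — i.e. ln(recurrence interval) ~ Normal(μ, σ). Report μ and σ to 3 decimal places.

If T ~ Lognormal(μ,σ) then ln T ~ Normal(μ,σ), so the p-quantile of ln T is μ + z_p·σ.
ln(500) = 6.215 and ln(3100) = 8.039; z_{0.18} = -0.9154, z_{0.85} = 1.036.
σ = (8.039 − 6.215)/(1.036 − (-0.9154)) = 0.935.
μ = 6.215 − (-0.9154)·0.935 = 7.070.

μ ≈ 7.070, σ ≈ 0.935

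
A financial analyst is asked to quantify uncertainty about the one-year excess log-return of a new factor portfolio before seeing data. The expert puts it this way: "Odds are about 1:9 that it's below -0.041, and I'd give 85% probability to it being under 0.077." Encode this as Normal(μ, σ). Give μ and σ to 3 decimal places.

The p-quantile of Normal(μ,σ) is μ + z_p·σ, with z_{0.1} = -1.282 and z_{0.85} = 1.036.
Eliminate σ: μ = (z₂·x₁ − z₁·x₂)/(z₂ − z₁) = (1.036·-0.041 − (-1.282)·0.077)/2.318 = 0.024.
Then σ = (x₂ − x₁)/(z₂ − z₁) = (0.077 − -0.041)/2.318 = 0.051.

μ = 0.024, σ = 0.051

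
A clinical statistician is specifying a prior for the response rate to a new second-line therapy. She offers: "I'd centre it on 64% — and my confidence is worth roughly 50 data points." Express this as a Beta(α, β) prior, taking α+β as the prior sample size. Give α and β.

α = 32, β = 18

Under the effective-sample-size interpretation, Beta(α, β) has prior mean α/(α+β) and prior sample size α+β.
So α+β = 50 and α/(α+β) = 0.64, giving α = 0.64·50 = 32 and β = 50 − 32 = 18.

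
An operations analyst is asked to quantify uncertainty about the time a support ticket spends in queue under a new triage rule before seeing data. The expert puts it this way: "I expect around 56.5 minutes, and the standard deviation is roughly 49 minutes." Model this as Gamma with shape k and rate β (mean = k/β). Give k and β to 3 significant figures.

k ≈ 1.33, β ≈ 0.0235

For Gamma(k, rate β): mean = k/β, variance = k/β², so CV = 1/√k.
CV = SD/mean = 49/56.5 = 0.8673, hence k = 1/CV² = 1.33.
Then β = k/mean = 1.33/56.5 = 0.0235.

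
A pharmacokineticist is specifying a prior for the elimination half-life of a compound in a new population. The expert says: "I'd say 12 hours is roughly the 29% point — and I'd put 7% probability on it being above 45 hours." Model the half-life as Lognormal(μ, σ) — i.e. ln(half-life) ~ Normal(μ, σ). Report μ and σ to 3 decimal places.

μ ≈ 2.845, σ ≈ 0.651

If T ~ Lognormal(μ,σ) then ln T ~ Normal(μ,σ), so the p-quantile of ln T is μ + z_p·σ.
ln(12) = 2.485 and ln(45) = 3.807; z_{0.29} = -0.5534, z_{0.93} = 1.476.
σ = (3.807 − 2.485)/(1.476 − (-0.5534)) = 0.651.
μ = 2.485 − (-0.5534)·0.651 = 2.845.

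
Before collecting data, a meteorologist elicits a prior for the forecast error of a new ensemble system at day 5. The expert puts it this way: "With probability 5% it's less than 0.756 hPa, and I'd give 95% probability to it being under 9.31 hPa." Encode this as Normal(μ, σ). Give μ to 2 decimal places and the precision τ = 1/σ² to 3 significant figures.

For Normal(μ,σ), the p-quantile is μ + z_p·σ. Here z_{0.05} = -1.645, z_{0.95} = 1.645.
So 0.756 = μ − 1.645σ and 9.31 = μ + 1.645σ.
Subtracting: σ = (9.31 − 0.756)/(1.645 − (-1.645)) = 2.60.
Then μ = 0.756 − (-1.645)·2.60 = 5.03.
Precision τ = 1/σ² = 1/2.6² = 0.148.

μ = 5.03, τ = 0.148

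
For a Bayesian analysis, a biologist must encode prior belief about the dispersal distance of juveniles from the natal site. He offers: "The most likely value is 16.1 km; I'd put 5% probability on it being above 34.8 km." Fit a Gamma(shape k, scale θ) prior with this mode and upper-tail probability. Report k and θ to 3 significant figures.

k ≈ 5.64, θ ≈ 3.47

Gamma(k,θ) with k>1 has mode (k−1)θ, so θ = 16.1/(k−1).
Need P(X < 34.8) = 0.95 with θ tied to k this way. Start at k = 2, θ = 16.1: P(X<34.8) ≈ 0.636.
Too low — raise k to concentrate. Iterating converges to k ≈ 5.64.
Then θ = 16.1/(5.64−1) ≈ 3.47.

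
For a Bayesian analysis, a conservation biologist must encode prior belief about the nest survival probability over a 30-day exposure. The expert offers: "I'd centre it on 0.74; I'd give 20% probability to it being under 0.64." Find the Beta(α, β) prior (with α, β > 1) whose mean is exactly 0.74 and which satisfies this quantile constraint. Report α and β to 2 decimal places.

With mean 0.74 fixed, write α = 0.74s, β = 0.26s where s = α+β.
Need P(θ < 0.64) = 0.2 under Beta(0.74s, 0.26s). Normal approximation: (q−m)/√(m(1−m)/s) ≈ z_{0.2} = -0.842, so s ≈ 0.74·0.26·(-0.842)²/(0.64−0.74)² = 13.6.
At s = 13.6: P(θ<0.64) ≈ 0.191. Adjusting to match 0.2 gives s ≈ 12.45.
So α = 0.74·12.45 ≈ 9.22, β = 0.26·12.45 ≈ 3.24.

α ≈ 9.22, β ≈ 3.24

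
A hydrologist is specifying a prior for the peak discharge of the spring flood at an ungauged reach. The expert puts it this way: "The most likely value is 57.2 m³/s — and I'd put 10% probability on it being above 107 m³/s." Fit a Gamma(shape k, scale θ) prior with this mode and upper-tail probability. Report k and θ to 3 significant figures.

Gamma(k,θ) with k>1 has mode (k−1)θ, so θ = 57.2/(k−1).
Need P(X < 107) = 0.9 with θ tied to k this way. Start at k = 2, θ = 57.2: P(X<107) ≈ 0.558.
Too low — raise k to concentrate. Iterating converges to k ≈ 5.87.
Then θ = 57.2/(5.87−1) ≈ 11.7.

k ≈ 5.87, θ ≈ 11.7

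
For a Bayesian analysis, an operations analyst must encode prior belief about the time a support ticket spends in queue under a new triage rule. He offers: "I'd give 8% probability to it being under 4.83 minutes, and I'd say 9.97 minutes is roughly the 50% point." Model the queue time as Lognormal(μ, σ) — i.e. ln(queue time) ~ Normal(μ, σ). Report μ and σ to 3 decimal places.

μ ≈ 2.300, σ ≈ 0.516

If T ~ Lognormal(μ,σ) then ln T ~ Normal(μ,σ), so the p-quantile of ln T is μ + z_p·σ.
ln(4.83) = 1.575 and ln(9.97) = 2.3; z_{0.08} = -1.405, z_{0.5} = 0.
σ = (2.3 − 1.575)/(0 − (-1.405)) = 0.516.
μ = 1.575 − (-1.405)·0.516 = 2.300.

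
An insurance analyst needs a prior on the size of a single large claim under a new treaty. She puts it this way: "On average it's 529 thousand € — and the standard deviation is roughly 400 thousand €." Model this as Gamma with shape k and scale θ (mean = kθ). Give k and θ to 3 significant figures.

k ≈ 1.75, θ ≈ 302

For Gamma(k, scale θ): mean = kθ, variance = kθ², so CV = 1/√k.
CV = SD/mean = 400/529 = 0.7561, hence k = 1/CV² = 1.75.
Then θ = mean/k = 529/1.75 = 302.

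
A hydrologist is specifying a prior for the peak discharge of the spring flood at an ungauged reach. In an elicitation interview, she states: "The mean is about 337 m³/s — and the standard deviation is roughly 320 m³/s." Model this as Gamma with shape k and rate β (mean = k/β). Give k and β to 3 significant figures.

k ≈ 1.11, β ≈ 0.00329

For Gamma(k, rate β): mean = k/β, variance = k/β², so CV = 1/√k.
CV = SD/mean = 320/337 = 0.9496, hence k = 1/CV² = 1.11.
Then β = k/mean = 1.11/337 = 0.00329.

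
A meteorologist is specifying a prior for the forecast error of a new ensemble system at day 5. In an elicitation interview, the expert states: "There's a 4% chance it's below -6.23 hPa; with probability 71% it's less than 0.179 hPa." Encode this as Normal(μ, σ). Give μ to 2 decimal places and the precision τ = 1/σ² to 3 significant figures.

μ = -1.36, τ = 0.129

For Normal(μ,σ), the p-quantile is μ + z_p·σ. Here z_{0.04} = -1.751, z_{0.71} = 0.5534.
So -6.23 = μ − 1.751σ and 0.179 = μ + 0.5534σ.
Subtracting: σ = (0.179 − -6.23)/(0.5534 − (-1.751)) = 2.78.
Then μ = -6.23 − (-1.751)·2.78 = -1.36.
Precision τ = 1/σ² = 1/2.782² = 0.129.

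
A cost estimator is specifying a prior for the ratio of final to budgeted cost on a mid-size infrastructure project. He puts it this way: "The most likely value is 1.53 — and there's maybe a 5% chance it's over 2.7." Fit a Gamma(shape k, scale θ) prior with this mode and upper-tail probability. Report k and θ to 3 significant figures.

Gamma(k,θ) with k>1 has mode (k−1)θ, so θ = 1.53/(k−1).
Need P(X < 2.7) = 0.95 with θ tied to k this way. Start at k = 2, θ = 1.53: P(X<2.7) ≈ 0.527.
Too low — raise k to concentrate. Iterating converges to k ≈ 9.64.
Then θ = 1.53/(9.64−1) ≈ 0.177.

k ≈ 9.64, θ ≈ 0.177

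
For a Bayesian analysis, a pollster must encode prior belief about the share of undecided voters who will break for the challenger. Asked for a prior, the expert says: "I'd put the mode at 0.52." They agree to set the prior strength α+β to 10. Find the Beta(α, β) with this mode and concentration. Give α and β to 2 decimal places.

For α,β > 1 the Beta mode is (α−1)/(α+β−2). With α+β = 10, the mode is (α−1)/8.
Set (α−1)/8 = 0.52 → α = 1 + 0.52·8 = 5.16.
β = 10 − α = 4.84.

α = 5.16, β = 4.84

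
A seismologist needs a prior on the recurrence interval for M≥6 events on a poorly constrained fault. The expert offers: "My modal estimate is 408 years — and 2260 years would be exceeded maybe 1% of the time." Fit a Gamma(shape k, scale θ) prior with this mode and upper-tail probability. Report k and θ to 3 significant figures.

Gamma(k,θ) with k>1 has mode (k−1)θ, so θ = 408/(k−1).
Need P(X < 2260) = 0.99 with θ tied to k this way. Start at k = 2, θ = 408: P(X<2260) ≈ 0.974.
Too low — raise k to concentrate. Iterating converges to k ≈ 2.3.
Then θ = 408/(2.3−1) ≈ 315.

k ≈ 2.3, θ ≈ 315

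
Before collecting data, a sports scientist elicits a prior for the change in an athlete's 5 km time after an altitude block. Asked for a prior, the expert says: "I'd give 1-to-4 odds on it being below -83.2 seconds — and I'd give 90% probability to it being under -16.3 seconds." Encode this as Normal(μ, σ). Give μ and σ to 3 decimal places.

For Normal(μ,σ), the p-quantile is μ + z_p·σ. Here z_{0.2} = -0.8416, z_{0.9} = 1.282.
So -83.2 = μ − 0.8416σ and -16.3 = μ + 1.282σ.
Subtracting: σ = (-16.3 − -83.2)/(1.282 − (-0.8416)) = 31.509.
Then μ = -83.2 − (-0.8416)·31.509 = -56.681.

μ = -56.681, σ = 31.509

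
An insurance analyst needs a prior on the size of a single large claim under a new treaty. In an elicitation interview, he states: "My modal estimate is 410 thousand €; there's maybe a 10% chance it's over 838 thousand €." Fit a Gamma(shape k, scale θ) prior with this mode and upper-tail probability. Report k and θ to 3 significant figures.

Gamma(k,θ) with k>1 has mode (k−1)θ, so θ = 410/(k−1).
Need P(X < 838) = 0.9 with θ tied to k this way. Start at k = 2, θ = 410: P(X<838) ≈ 0.606.
Too low — raise k to concentrate. Iterating converges to k ≈ 4.76.
Then θ = 410/(4.76−1) ≈ 109.

k ≈ 4.76, θ ≈ 109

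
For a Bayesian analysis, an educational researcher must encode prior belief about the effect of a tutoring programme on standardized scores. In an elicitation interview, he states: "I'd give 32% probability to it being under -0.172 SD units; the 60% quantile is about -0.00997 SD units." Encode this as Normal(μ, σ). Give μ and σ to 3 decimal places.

For Normal(μ,σ), the p-quantile is μ + z_p·σ. Here z_{0.32} = -0.4677, z_{0.6} = 0.2533.
So -0.172 = μ − 0.4677σ and -0.00997 = μ + 0.2533σ.
Subtracting: σ = (-0.00997 − -0.172)/(0.2533 − (-0.4677)) = 0.225.
Then μ = -0.172 − (-0.4677)·0.225 = -0.067.

μ = -0.067, σ = 0.225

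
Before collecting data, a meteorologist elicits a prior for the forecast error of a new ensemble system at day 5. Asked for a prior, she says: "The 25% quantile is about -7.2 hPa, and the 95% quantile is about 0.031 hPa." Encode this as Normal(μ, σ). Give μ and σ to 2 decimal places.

μ = -5.10, σ = 3.12

For Normal(μ,σ), the p-quantile is μ + z_p·σ. Here z_{0.25} = -0.6745, z_{0.95} = 1.645.
So -7.2 = μ − 0.6745σ and 0.031 = μ + 1.645σ.
Subtracting: σ = (0.031 − -7.2)/(1.645 − (-0.6745)) = 3.12.
Then μ = -7.2 − (-0.6745)·3.12 = -5.10.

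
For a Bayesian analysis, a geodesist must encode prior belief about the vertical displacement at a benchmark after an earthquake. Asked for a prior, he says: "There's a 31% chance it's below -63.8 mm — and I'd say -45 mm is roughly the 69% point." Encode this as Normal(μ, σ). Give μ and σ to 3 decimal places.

μ = -54.400, σ = 18.957

For Normal(μ,σ), the p-quantile is μ + z_p·σ. Here z_{0.31} = -0.4959, z_{0.69} = 0.4959.
So -63.8 = μ − 0.4959σ and -45 = μ + 0.4959σ.
Subtracting: σ = (-45 − -63.8)/(0.4959 − (-0.4959)) = 18.957.
Then μ = -63.8 − (-0.4959)·18.957 = -54.400.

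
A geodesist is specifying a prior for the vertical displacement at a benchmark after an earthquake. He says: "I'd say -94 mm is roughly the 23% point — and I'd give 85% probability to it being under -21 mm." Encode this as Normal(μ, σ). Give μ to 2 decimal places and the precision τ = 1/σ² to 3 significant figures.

μ = -63.62, τ = 0.000591

The p-quantile of Normal(μ,σ) is μ + z_p·σ, with z_{0.23} = -0.7388 and z_{0.85} = 1.036.
Eliminate σ: μ = (z₂·x₁ − z₁·x₂)/(z₂ − z₁) = (1.036·-94 − (-0.7388)·-21)/1.775 = -63.62.
Then σ = (x₂ − x₁)/(z₂ − z₁) = (-21 − -94)/1.775 = 41.12.
Precision τ = 1/σ² = 1/41.12² = 0.000591.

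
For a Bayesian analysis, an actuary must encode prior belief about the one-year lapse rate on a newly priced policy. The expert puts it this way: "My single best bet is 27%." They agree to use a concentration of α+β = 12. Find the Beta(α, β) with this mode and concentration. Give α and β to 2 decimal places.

For α,β > 1 the Beta mode is (α−1)/(α+β−2). With α+β = 12, the mode is (α−1)/10.
Set (α−1)/10 = 0.27 → α = 1 + 0.27·10 = 3.70.
β = 12 − α = 8.30.

α = 3.70, β = 8.30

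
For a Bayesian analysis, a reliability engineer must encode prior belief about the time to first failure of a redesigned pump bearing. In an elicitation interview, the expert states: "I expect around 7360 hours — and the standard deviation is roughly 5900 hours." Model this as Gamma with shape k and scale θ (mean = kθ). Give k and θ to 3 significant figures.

k ≈ 1.56, θ ≈ 4730

For Gamma(k, scale θ): mean = kθ, variance = kθ², so CV = 1/√k.
CV = SD/mean = 5900/7360 = 0.8016, hence k = 1/CV² = 1.56.
Then θ = mean/k = 7360/1.56 = 4730.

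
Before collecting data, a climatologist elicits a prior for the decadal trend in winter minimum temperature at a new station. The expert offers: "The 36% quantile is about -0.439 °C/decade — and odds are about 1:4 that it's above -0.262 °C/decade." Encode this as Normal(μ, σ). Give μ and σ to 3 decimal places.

For Normal(μ,σ), the p-quantile is μ + z_p·σ. Here z_{0.36} = -0.3585, z_{0.8} = 0.8416.
So -0.439 = μ − 0.3585σ and -0.262 = μ + 0.8416σ.
Subtracting: σ = (-0.262 − -0.439)/(0.8416 − (-0.3585)) = 0.147.
Then μ = -0.439 − (-0.3585)·0.147 = -0.386.

μ = -0.386, σ = 0.147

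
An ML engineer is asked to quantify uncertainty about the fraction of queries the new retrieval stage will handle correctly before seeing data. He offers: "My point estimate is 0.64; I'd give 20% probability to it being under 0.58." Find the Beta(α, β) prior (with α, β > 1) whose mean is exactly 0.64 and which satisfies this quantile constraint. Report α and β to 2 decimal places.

With mean 0.64 fixed, write α = 0.64s, β = 0.36s where s = α+β.
Need P(θ < 0.58) = 0.2 under Beta(0.64s, 0.36s). Normal approximation: (q−m)/√(m(1−m)/s) ≈ z_{0.2} = -0.842, so s ≈ 0.64·0.36·(-0.842)²/(0.58−0.64)² = 45.3.
At s = 45.3: P(θ<0.58) ≈ 0.198. Adjusting to match 0.2 gives s ≈ 44.47.
So α = 0.64·44.47 ≈ 28.46, β = 0.36·44.47 ≈ 16.01.

α ≈ 28.46, β ≈ 16.01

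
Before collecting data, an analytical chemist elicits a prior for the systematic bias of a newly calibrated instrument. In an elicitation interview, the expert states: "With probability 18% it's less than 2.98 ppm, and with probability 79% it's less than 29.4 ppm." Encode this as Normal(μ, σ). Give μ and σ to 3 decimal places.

μ = 17.026, σ = 15.345

For Normal(μ,σ), the p-quantile is μ + z_p·σ. Here z_{0.18} = -0.9154, z_{0.79} = 0.8064.
So 2.98 = μ − 0.9154σ and 29.4 = μ + 0.8064σ.
Subtracting: σ = (29.4 − 2.98)/(0.8064 − (-0.9154)) = 15.345.
Then μ = 2.98 − (-0.9154)·15.345 = 17.026.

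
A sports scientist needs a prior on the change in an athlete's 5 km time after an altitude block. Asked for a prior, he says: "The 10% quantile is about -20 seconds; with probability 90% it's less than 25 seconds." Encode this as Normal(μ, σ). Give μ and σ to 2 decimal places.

For Normal(μ,σ), the p-quantile is μ + z_p·σ. Here z_{0.1} = -1.282, z_{0.9} = 1.282.
So -20 = μ − 1.282σ and 25 = μ + 1.282σ.
Subtracting: σ = (25 − -20)/(1.282 − (-1.282)) = 17.56.
Then μ = -20 − (-1.282)·17.56 = 2.50.

μ = 2.50, σ = 17.56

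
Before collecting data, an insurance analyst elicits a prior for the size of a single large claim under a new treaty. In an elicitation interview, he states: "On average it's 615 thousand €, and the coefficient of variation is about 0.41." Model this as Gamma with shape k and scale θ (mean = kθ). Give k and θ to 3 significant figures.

k ≈ 5.95, θ ≈ 103

For Gamma(k, scale θ): mean = kθ, variance = kθ², so CV = 1/√k.
CV = 0.41, hence k = 1/CV² = 5.95.
Then θ = mean/k = 615/5.95 = 103.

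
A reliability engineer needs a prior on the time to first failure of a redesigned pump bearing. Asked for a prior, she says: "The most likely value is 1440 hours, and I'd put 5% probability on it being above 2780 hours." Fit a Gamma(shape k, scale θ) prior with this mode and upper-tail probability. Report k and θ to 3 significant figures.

Gamma(k,θ) with k>1 has mode (k−1)θ, so θ = 1440/(k−1).
Need P(X < 2780) = 0.95 with θ tied to k this way. Start at k = 2, θ = 1440: P(X<2780) ≈ 0.575.
Too low — raise k to concentrate. Iterating converges to k ≈ 7.42.
Then θ = 1440/(7.42−1) ≈ 224.

k ≈ 7.42, θ ≈ 224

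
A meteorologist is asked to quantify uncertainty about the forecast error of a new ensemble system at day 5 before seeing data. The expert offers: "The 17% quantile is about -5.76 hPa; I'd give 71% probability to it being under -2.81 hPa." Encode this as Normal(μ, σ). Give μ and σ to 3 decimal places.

μ = -3.893, σ = 1.957

For Normal(μ,σ), the p-quantile is μ + z_p·σ. Here z_{0.17} = -0.9542, z_{0.71} = 0.5534.
So -5.76 = μ − 0.9542σ and -2.81 = μ + 0.5534σ.
Subtracting: σ = (-2.81 − -5.76)/(0.5534 − (-0.9542)) = 1.957.
Then μ = -5.76 − (-0.9542)·1.957 = -3.893.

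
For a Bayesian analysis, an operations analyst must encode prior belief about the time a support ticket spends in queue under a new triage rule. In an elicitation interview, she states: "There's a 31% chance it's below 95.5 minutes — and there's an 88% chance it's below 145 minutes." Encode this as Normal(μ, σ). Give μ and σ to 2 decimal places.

μ = 110.19, σ = 29.63

For Normal(μ,σ), the p-quantile is μ + z_p·σ. Here z_{0.31} = -0.4959, z_{0.88} = 1.175.
So 95.5 = μ − 0.4959σ and 145 = μ + 1.175σ.
Subtracting: σ = (145 − 95.5)/(1.175 − (-0.4959)) = 29.63.
Then μ = 95.5 − (-0.4959)·29.63 = 110.19.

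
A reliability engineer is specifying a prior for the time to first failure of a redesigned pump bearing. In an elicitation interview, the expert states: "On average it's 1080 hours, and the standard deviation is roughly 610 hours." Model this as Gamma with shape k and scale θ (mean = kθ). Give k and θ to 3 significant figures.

k ≈ 3.13, θ ≈ 345

For Gamma(k, scale θ): mean = kθ, variance = kθ², so CV = 1/√k.
CV = SD/mean = 610/1080 = 0.5648, hence k = 1/CV² = 3.13.
Then θ = mean/k = 1080/3.13 = 345.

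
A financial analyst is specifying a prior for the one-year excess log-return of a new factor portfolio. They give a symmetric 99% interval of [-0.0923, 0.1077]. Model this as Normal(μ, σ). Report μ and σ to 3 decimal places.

A symmetric 99% interval runs μ ± z·σ with z = 2.576.
Half-width = 0.1, so σ = 0.1/2.576 = 0.039.
μ is the interval midpoint, 0.008.

μ = 0.008, σ = 0.039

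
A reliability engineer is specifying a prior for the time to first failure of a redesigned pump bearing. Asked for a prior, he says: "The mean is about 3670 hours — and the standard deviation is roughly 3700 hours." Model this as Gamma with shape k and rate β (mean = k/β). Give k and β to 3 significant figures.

For Gamma(k, rate β): mean = k/β, variance = k/β², so CV = 1/√k.
CV = SD/mean = 3700/3670 = 1.008, hence k = 1/CV² = 0.984.
Then β = k/mean = 0.984/3670 = 0.000268.

k ≈ 0.984, β ≈ 0.000268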